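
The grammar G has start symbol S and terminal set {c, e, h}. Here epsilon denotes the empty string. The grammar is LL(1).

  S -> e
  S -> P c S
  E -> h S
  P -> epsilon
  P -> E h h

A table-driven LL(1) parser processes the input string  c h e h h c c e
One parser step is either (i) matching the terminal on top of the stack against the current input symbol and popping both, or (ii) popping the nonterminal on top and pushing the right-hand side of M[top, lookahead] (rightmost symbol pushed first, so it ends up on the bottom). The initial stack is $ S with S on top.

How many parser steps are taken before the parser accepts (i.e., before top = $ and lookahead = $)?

17

      Stack          Input              Action
   1  $ S            c h e h h c c e $  expand S -> P c S
   2  $ S c P        c h e h h c c e $  expand P -> epsilon
   3  $ S c          c h e h h c c e $  match c
   4  $ S            h e h h c c e $    expand S -> P c S
   5  $ S c P        h e h h c c e $    expand P -> E h h
   6  $ S c h h E    h e h h c c e $    expand E -> h S
   7  $ S c h h S h  h e h h c c e $    match h
   8  $ S c h h S    e h h c c e $      expand S -> e
   9  $ S c h h e    e h h c c e $      match e
  10  $ S c h h      h h c c e $        match h
  11  $ S c h        h c c e $          match h
  12  $ S c          c c e $            match c
  13  $ S            c e $              expand S -> P c S
  14  $ S c P        c e $              expand P -> epsilon
  15  $ S c          c e $              match c
  16  $ S            e $                expand S -> e
  17  $ e            e $                match e
Accept reached after 17 steps.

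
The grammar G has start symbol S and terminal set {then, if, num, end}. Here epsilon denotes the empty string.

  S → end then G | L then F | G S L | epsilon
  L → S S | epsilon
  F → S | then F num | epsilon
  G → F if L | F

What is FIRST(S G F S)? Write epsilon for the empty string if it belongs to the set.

FIRST(S): from S→end then G we get {end}; from S→L then F we get {end, if, then}; from S→G S L we get {epsilon, end, if, then}; from S→epsilon we get {epsilon}. So FIRST(S) = {epsilon, end, if, then}.
FIRST(L): from L→S S we get {epsilon, end, if, then}; from L→epsilon we get {epsilon}. So FIRST(L) = {epsilon, end, if, then}.
FIRST(F): from F→S we get {epsilon, end, if, then}; from F→then F num we get {then}; from F→epsilon we get {epsilon}. So FIRST(F) = {epsilon, end, if, then}.
FIRST(G): from G→F if L we get {end, if, then}; from G→F we get {epsilon, end, if, then}. So FIRST(G) = {epsilon, end, if, then}.
FIRST(S G F S): take FIRST of each symbol in turn, carrying on past any symbol whose FIRST contains epsilon; result {epsilon, end, if, then}.

{epsilon, end, if, then}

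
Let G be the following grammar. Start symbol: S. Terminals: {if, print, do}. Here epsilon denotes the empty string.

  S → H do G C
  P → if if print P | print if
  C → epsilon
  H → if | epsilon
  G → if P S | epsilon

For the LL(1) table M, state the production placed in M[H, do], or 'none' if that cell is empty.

FIRST(P): from P→if if print P we get {if}; from P→print if we get {print}. So FIRST(P) = {if, print}.
FIRST(C): from C→epsilon we get {epsilon}. So FIRST(C) = {epsilon}.
FIRST(H): from H→if we get {if}; from H→epsilon we get {epsilon}. So FIRST(H) = {epsilon, if}.
FIRST(G): from G→if P S we get {if}; from G→epsilon we get {epsilon}. So FIRST(G) = {epsilon, if}.
FIRST(S): from S→H do G C we get {do, if}. So FIRST(S) = {do, if}.
FOLLOW(S) includes $ since S is the start symbol.
FOLLOW(H): in S→H do G C, H is followed by do G C with FIRST {do}. Thus FOLLOW(H) = {do}.
For H → if: FIRST(if) = {if}, so it goes in M[H, t] for t ∈ {if}.
For H → epsilon: FIRST(epsilon) = {epsilon}, so it goes in M[H, t] for t ∈ {}; since epsilon ∈ FIRST, also for every t ∈ FOLLOW(H) = {do}.

H → epsilon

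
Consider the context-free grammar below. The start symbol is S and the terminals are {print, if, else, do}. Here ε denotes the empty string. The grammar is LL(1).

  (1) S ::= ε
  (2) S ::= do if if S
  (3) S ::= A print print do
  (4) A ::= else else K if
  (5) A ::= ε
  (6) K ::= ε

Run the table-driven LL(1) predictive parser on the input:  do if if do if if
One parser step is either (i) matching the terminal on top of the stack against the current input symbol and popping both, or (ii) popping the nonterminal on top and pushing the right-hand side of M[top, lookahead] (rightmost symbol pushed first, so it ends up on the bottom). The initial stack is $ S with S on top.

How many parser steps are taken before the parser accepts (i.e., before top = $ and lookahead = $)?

     Stack         Input                Action
  1  $ S           do if if do if if $  expand S ::= do if if S
  2  $ S if if do  do if if do if if $  match do
  3  $ S if if     if if do if if $     match if
  4  $ S if        if do if if $        match if
  5  $ S           do if if $           expand S ::= do if if S
  6  $ S if if do  do if if $           match do
  7  $ S if if     if if $              match if
  8  $ S if        if $                 match if
  9  $ S           $                    expand S ::= ε
Accept reached after 9 steps.

9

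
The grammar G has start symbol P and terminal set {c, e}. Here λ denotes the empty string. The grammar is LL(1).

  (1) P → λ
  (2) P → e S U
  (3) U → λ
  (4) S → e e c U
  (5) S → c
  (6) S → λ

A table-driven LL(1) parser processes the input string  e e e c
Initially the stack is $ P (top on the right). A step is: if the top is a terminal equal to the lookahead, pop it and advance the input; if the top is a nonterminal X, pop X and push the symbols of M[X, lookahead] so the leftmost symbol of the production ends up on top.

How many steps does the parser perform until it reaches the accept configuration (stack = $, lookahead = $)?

8

     Stack        Input      Action
  1  $ P          e e e c $  expand P → e S U
  2  $ U S e      e e e c $  match e
  3  $ U S        e e c $    expand S → e e c U
  4  $ U U c e e  e e c $    match e
  5  $ U U c e    e c $      match e
  6  $ U U c      c $        match c
  7  $ U U        $          expand U → λ
  8  $ U          $          expand U → λ
Accept reached after 8 steps.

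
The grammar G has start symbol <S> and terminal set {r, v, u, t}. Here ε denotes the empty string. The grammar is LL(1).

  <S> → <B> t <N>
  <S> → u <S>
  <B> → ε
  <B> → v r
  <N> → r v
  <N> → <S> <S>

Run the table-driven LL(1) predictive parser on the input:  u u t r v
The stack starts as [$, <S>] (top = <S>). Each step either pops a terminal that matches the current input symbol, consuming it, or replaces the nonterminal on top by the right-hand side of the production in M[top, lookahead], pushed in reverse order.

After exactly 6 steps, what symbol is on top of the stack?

t

step 1: stack=$ <S>  input=u u t r v $  — expand <S> → u <S>
step 2: stack=$ <S> u  input=u u t r v $  — match u
step 3: stack=$ <S>  input=u t r v $  — expand <S> → u <S>
step 4: stack=$ <S> u  input=u t r v $  — match u
step 5: stack=$ <S>  input=t r v $  — expand <S> → <B> t <N>
step 6: stack=$ <N> t <B>  input=t r v $  — expand <B> → ε
Stack after step 6: $ <N> t (top = t).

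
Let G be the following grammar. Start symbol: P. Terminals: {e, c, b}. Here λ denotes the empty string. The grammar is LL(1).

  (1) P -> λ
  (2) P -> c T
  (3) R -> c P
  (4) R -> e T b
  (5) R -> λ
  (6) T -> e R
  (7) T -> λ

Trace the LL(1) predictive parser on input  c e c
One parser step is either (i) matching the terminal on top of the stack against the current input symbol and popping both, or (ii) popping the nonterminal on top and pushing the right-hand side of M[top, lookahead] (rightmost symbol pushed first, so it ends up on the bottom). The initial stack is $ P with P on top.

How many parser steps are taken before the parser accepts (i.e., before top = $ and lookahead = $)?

     Stack  Input    Action
  1  $ P    c e c $  expand P -> c T
  2  $ T c  c e c $  match c
  3  $ T    e c $    expand T -> e R
  4  $ R e  e c $    match e
  5  $ R    c $      expand R -> c P
  6  $ P c  c $      match c
  7  $ P    $        expand P -> λ
Accept reached after 7 steps.

7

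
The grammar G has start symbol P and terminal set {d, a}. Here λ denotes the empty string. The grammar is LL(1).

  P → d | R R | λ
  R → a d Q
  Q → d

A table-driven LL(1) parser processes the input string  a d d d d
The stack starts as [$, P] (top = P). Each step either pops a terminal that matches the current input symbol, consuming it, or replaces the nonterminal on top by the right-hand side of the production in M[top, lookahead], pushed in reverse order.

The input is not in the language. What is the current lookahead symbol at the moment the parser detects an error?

d

     Stack      Input        Action
  1  $ P        a d d d d $  expand P → R R
  2  $ R R      a d d d d $  expand R → a d Q
  3  $ R Q d a  a d d d d $  match a
  4  $ R Q d    d d d d $    match d
  5  $ R Q      d d d $      expand Q → d
  6  $ R d      d d d $      match d
  7  $ R        d d $        error: M[R, d] is empty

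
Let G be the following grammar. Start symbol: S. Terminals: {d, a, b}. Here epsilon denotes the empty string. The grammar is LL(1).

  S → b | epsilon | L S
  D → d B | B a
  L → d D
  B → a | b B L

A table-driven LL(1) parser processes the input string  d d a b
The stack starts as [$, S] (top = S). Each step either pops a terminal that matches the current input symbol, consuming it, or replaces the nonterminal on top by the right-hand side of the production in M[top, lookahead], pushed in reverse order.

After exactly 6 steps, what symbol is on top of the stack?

step 1: stack=$ S  input=d d a b $  — expand S → L S
step 2: stack=$ S L  input=d d a b $  — expand L → d D
step 3: stack=$ S D d  input=d d a b $  — match d
step 4: stack=$ S D  input=d a b $  — expand D → d B
step 5: stack=$ S B d  input=d a b $  — match d
step 6: stack=$ S B  input=a b $  — expand B → a
Stack after step 6: $ S a (top = a).

a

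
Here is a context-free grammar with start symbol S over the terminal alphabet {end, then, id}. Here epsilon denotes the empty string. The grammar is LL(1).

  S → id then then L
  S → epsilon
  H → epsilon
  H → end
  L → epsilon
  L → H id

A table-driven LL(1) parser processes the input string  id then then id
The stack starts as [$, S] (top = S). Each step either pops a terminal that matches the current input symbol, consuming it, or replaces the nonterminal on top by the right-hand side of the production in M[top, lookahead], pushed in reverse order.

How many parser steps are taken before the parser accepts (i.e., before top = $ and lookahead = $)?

     Stack             Input              Action
  1  $ S               id then then id $  expand S → id then then L
  2  $ L then then id  id then then id $  match id
  3  $ L then then     then then id $     match then
  4  $ L then          then id $          match then
  5  $ L               id $               expand L → H id
  6  $ id H            id $               expand H → epsilon
  7  $ id              id $               match id
Accept reached after 7 steps.

7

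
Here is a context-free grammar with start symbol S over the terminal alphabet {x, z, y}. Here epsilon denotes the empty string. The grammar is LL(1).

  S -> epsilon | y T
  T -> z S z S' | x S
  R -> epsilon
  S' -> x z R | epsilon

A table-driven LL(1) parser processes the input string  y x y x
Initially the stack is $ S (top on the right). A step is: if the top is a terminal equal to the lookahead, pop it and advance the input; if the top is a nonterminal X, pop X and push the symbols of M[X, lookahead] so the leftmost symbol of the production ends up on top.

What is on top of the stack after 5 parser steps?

step 1: stack=$ S  input=y x y x $  — expand S -> y T
step 2: stack=$ T y  input=y x y x $  — match y
step 3: stack=$ T  input=x y x $  — expand T -> x S
step 4: stack=$ S x  input=x y x $  — match x
step 5: stack=$ S  input=y x $  — expand S -> y T
Stack after step 5: $ T y (top = y).

y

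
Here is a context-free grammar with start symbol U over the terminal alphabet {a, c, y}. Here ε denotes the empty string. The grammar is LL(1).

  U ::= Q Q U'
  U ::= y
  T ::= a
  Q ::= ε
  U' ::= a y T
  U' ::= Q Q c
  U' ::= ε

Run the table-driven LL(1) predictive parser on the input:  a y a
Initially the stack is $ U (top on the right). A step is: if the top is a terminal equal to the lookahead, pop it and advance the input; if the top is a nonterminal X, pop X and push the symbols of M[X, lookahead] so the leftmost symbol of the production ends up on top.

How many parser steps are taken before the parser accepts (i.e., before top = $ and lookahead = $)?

step 1: stack=$ U  input=a y a $  — expand U ::= Q Q U'
step 2: stack=$ U' Q Q  input=a y a $  — expand Q ::= ε
step 3: stack=$ U' Q  input=a y a $  — expand Q ::= ε
step 4: stack=$ U'  input=a y a $  — expand U' ::= a y T
step 5: stack=$ T y a  input=a y a $  — match a
step 6: stack=$ T y  input=y a $  — match y
step 7: stack=$ T  input=a $  — expand T ::= a
step 8: stack=$ a  input=a $  — match a
Accept reached after 8 steps.

8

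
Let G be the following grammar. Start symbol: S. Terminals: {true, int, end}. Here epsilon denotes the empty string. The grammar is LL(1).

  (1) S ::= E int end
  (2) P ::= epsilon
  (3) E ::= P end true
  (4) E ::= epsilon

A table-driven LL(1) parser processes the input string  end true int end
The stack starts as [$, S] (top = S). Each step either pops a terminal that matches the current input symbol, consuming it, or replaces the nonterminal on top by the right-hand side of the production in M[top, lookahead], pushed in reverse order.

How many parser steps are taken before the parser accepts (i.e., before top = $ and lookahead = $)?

7

step 1: stack=$ S  input=end true int end $  — expand S ::= E int end
step 2: stack=$ end int E  input=end true int end $  — expand E ::= P end true
step 3: stack=$ end int true end P  input=end true int end $  — expand P ::= epsilon
step 4: stack=$ end int true end  input=end true int end $  — match end
step 5: stack=$ end int true  input=true int end $  — match true
step 6: stack=$ end int  input=int end $  — match int
step 7: stack=$ end  input=end $  — match end
Accept reached after 7 steps.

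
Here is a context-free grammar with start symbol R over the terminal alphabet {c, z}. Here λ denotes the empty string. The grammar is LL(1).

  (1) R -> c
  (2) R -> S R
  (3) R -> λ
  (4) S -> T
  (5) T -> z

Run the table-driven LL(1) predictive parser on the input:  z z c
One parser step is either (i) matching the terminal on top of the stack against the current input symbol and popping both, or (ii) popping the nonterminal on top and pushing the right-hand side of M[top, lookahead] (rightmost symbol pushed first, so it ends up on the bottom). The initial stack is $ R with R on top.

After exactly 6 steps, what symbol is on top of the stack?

T

     Stack  Input    Action
  1  $ R    z z c $  expand R -> S R
  2  $ R S  z z c $  expand S -> T
  3  $ R T  z z c $  expand T -> z
  4  $ R z  z z c $  match z
  5  $ R    z c $    expand R -> S R
  6  $ R S  z c $    expand S -> T
Stack after step 6: $ R T (top = T).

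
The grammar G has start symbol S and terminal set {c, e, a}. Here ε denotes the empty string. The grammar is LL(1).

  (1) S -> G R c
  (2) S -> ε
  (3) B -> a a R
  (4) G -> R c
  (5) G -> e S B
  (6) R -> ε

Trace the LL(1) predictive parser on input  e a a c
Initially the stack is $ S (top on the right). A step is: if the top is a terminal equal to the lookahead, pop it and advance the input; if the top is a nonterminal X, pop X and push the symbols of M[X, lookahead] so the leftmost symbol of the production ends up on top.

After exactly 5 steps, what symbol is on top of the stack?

     Stack        Input      Action
  1  $ S          e a a c $  expand S -> G R c
  2  $ c R G      e a a c $  expand G -> e S B
  3  $ c R B S e  e a a c $  match e
  4  $ c R B S    a a c $    expand S -> ε
  5  $ c R B      a a c $    expand B -> a a R
Stack after step 5: $ c R R a a (top = a).

a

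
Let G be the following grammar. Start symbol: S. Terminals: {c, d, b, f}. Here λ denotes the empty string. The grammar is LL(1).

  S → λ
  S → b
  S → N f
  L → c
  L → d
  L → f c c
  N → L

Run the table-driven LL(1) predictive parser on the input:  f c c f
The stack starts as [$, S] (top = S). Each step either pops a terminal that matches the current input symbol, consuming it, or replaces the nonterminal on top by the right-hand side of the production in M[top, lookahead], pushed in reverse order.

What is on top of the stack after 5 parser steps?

step 1: stack=$ S  input=f c c f $  — expand S → N f
step 2: stack=$ f N  input=f c c f $  — expand N → L
step 3: stack=$ f L  input=f c c f $  — expand L → f c c
step 4: stack=$ f c c f  input=f c c f $  — match f
step 5: stack=$ f c c  input=c c f $  — match c
Stack after step 5: $ f c (top = c).

c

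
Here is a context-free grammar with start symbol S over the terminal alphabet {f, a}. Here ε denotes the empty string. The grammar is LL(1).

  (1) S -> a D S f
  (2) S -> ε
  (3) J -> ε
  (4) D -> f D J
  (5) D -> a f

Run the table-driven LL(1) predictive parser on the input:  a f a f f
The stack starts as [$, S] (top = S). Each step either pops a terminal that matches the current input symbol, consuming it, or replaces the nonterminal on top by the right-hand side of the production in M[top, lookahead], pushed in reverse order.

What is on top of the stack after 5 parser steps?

step 1: stack=$ S  input=a f a f f $  — expand S -> a D S f
step 2: stack=$ f S D a  input=a f a f f $  — match a
step 3: stack=$ f S D  input=f a f f $  — expand D -> f D J
step 4: stack=$ f S J D f  input=f a f f $  — match f
step 5: stack=$ f S J D  input=a f f $  — expand D -> a f
Stack after step 5: $ f S J f a (top = a).

a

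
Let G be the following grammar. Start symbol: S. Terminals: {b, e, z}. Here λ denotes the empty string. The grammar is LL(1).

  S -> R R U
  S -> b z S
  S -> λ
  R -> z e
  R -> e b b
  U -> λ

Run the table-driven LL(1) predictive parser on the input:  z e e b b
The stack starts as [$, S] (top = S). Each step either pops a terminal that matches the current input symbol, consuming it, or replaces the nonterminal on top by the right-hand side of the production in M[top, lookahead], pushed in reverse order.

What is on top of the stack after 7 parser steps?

step 1: stack=$ S  input=z e e b b $  — expand S -> R R U
step 2: stack=$ U R R  input=z e e b b $  — expand R -> z e
step 3: stack=$ U R e z  input=z e e b b $  — match z
step 4: stack=$ U R e  input=e e b b $  — match e
step 5: stack=$ U R  input=e b b $  — expand R -> e b b
step 6: stack=$ U b b e  input=e b b $  — match e
step 7: stack=$ U b b  input=b b $  — match b
Stack after step 7: $ U b (top = b).

b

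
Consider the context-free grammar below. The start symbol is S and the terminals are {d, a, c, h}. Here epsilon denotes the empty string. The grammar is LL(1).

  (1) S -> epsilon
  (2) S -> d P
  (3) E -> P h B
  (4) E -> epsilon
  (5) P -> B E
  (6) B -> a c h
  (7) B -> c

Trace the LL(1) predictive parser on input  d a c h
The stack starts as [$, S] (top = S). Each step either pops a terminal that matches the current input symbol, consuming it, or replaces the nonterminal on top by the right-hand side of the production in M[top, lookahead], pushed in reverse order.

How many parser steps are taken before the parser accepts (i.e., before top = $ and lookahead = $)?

     Stack      Input      Action
  1  $ S        d a c h $  expand S -> d P
  2  $ P d      d a c h $  match d
  3  $ P        a c h $    expand P -> B E
  4  $ E B      a c h $    expand B -> a c h
  5  $ E h c a  a c h $    match a
  6  $ E h c    c h $      match c
  7  $ E h      h $        match h
  8  $ E        $          expand E -> epsilon
Accept reached after 8 steps.

8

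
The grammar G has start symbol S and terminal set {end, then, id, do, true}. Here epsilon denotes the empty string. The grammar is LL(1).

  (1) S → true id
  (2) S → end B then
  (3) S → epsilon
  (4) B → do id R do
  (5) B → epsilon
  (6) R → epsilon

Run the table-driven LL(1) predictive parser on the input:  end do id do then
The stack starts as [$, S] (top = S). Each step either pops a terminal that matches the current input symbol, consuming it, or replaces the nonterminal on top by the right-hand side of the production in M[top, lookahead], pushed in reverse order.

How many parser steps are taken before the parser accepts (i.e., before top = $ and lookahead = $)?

8

step 1: stack=$ S  input=end do id do then $  — expand S → end B then
step 2: stack=$ then B end  input=end do id do then $  — match end
step 3: stack=$ then B  input=do id do then $  — expand B → do id R do
step 4: stack=$ then do R id do  input=do id do then $  — match do
step 5: stack=$ then do R id  input=id do then $  — match id
step 6: stack=$ then do R  input=do then $  — expand R → epsilon
step 7: stack=$ then do  input=do then $  — match do
step 8: stack=$ then  input=then $  — match then
Accept reached after 8 steps.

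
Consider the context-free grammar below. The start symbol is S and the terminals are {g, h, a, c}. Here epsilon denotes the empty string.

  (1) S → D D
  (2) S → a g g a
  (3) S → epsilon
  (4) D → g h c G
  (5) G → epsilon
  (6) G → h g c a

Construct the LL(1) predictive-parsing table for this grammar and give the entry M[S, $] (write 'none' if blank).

FIRST(D): from D→g h c G we get {g}. So FIRST(D) = {g}.
FIRST(G): from G→epsilon we get {epsilon}; from G→h g c a we get {h}. So FIRST(G) = {epsilon, h}.
FIRST(S): from S→D D we get {g}; from S→a g g a we get {a}; from S→epsilon we get {epsilon}. So FIRST(S) = {epsilon, a, g}.
FOLLOW(S) includes $ since S is the start symbol.
FOLLOW(S): S appears on no right-hand side. Thus FOLLOW(S) = {$}.
For S → D D: FIRST(D D) = {g}, so it goes in M[S, t] for t ∈ {g}.
For S → a g g a: FIRST(a g g a) = {a}, so it goes in M[S, t] for t ∈ {a}.
For S → epsilon: FIRST(epsilon) = {epsilon}, so it goes in M[S, t] for t ∈ {}; since epsilon ∈ FIRST, also for every t ∈ FOLLOW(S) = {$}.

S → epsilon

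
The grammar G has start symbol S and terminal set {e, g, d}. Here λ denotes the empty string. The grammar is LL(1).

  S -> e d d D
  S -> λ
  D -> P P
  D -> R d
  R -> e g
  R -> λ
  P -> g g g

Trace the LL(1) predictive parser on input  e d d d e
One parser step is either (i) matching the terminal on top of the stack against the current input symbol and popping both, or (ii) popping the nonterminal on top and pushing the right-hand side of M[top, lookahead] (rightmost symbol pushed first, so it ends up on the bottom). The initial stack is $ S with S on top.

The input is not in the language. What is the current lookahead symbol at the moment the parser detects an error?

e

     Stack      Input        Action
  1  $ S        e d d d e $  expand S -> e d d D
  2  $ D d d e  e d d d e $  match e
  3  $ D d d    d d d e $    match d
  4  $ D d      d d e $      match d
  5  $ D        d e $        expand D -> R d
  6  $ d R      d e $        expand R -> λ
  7  $ d        d e $        match d
  8  $          e $          error: stack empty but input remains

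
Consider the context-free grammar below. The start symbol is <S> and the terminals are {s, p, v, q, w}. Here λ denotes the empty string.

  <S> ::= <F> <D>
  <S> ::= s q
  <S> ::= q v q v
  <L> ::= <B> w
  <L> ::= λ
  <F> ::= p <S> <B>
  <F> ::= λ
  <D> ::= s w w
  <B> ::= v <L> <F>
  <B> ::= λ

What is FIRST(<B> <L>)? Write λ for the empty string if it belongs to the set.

FIRST(<F>): from <F>::=p <S> <B> we get {p}; from <F>::=λ we get {λ}. So FIRST(<F>) = {λ, p}.
FIRST(<D>): from <D>::=s w w we get {s}. So FIRST(<D>) = {s}.
FIRST(<B>): from <B>::=v <L> <F> we get {v}; from <B>::=λ we get {λ}. So FIRST(<B>) = {λ, v}.
FIRST(<S>): from <S>::=<F> <D> we get {p, s}; from <S>::=s q we get {s}; from <S>::=q v q v we get {q}. So FIRST(<S>) = {p, q, s}.
FIRST(<L>): from <L>::=<B> w we get {v, w}; from <L>::=λ we get {λ}. So FIRST(<L>) = {λ, v, w}.
FIRST(<B> <L>): take FIRST of each symbol in turn, carrying on past any symbol whose FIRST contains λ; result {λ, v, w}.

{λ, v, w}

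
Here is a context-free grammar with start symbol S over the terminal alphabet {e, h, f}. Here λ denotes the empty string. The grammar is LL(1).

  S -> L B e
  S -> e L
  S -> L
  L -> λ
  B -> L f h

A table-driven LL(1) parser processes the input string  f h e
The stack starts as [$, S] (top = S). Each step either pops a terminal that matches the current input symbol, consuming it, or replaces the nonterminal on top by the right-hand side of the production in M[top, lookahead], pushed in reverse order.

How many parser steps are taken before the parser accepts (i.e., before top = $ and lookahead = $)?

7

     Stack      Input    Action
  1  $ S        f h e $  expand S -> L B e
  2  $ e B L    f h e $  expand L -> λ
  3  $ e B      f h e $  expand B -> L f h
  4  $ e h f L  f h e $  expand L -> λ
  5  $ e h f    f h e $  match f
  6  $ e h      h e $    match h
  7  $ e        e $      match e
Accept reached after 7 steps.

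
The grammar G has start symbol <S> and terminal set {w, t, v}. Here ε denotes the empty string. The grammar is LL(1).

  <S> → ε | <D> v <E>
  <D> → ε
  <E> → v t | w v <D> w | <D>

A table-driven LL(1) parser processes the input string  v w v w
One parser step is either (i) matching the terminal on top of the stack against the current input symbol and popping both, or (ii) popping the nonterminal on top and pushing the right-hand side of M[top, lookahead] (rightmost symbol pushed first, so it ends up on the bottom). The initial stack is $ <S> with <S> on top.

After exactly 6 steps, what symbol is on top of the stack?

<D>

step 1: stack=$ <S>  input=v w v w $  — expand <S> → <D> v <E>
step 2: stack=$ <E> v <D>  input=v w v w $  — expand <D> → ε
step 3: stack=$ <E> v  input=v w v w $  — match v
step 4: stack=$ <E>  input=w v w $  — expand <E> → w v <D> w
step 5: stack=$ w <D> v w  input=w v w $  — match w
step 6: stack=$ w <D> v  input=v w $  — match v
Stack after step 6: $ w <D> (top = <D>).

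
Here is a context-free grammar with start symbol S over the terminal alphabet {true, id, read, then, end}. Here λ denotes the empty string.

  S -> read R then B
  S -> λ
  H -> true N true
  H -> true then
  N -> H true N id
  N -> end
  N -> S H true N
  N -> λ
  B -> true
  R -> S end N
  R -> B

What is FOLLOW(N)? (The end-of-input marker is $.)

{id, then, true}

FIRST(S) = {λ, read}
FIRST(H) = {true}
FIRST(B) = {true}
FIRST(N) = {λ, end, read, true}  (via H true N id, S H true N)
FIRST(R) = {end, read, true}  (via S end N, B)
FOLLOW(S) includes $ since S is the start symbol.
FOLLOW(S): in N->S H true N, S is followed by H true N with FIRST {true}; in R->S end N, S is followed by end N with FIRST {end}. Thus FOLLOW(S) = {$, end, true}.
FOLLOW(H): in N->H true N id, H is followed by true N id with FIRST {true}; in N->S H true N, H is followed by true N with FIRST {true}. Thus FOLLOW(H) = {true}.
FOLLOW(R): in S->read R then B, R is followed by then B with FIRST {then}. Thus FOLLOW(R) = {then}.
FOLLOW(N): in H->true N true, N is followed by true with FIRST {true}; in N->H true N id, N is followed by id with FIRST {id}; in N->S H true N, the suffix after N is empty (adds nothing new); in R->S end N, the suffix after N is empty, so FOLLOW(N) ⊇ FOLLOW(R) = {then}. Thus FOLLOW(N) = {id, then, true}.
FOLLOW(B): in S->read R then B, the suffix after B is empty, so FOLLOW(B) ⊇ FOLLOW(S) = {$, end, true}; in R->B, the suffix after B is empty, so FOLLOW(B) ⊇ FOLLOW(R) = {then}. Thus FOLLOW(B) = {$, end, then, true}.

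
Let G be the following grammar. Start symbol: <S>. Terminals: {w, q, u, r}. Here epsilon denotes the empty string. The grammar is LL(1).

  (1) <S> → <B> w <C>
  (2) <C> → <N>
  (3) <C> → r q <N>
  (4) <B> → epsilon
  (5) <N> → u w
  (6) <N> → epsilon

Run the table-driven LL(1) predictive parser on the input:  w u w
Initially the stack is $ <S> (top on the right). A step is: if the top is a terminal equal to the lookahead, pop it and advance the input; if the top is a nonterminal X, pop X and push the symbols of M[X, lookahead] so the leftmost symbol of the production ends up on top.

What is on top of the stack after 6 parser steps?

     Stack        Input    Action
  1  $ <S>        w u w $  expand <S> → <B> w <C>
  2  $ <C> w <B>  w u w $  expand <B> → epsilon
  3  $ <C> w      w u w $  match w
  4  $ <C>        u w $    expand <C> → <N>
  5  $ <N>        u w $    expand <N> → u w
  6  $ w u        u w $    match u
Stack after step 6: $ w (top = w).

w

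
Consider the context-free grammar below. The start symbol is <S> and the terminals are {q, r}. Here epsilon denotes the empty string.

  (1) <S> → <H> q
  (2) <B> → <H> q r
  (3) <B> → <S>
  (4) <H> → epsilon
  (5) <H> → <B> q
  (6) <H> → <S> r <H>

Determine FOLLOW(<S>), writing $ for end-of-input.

{$, q, r}

FIRST(<S>) = {q}  (via <H> q)
FIRST(<B>) = {q}  (via <H> q r, <S>)
FIRST(<H>) = {epsilon, q}  (via <B> q, <S> r <H>)
FOLLOW(<S>) includes $ since <S> is the start symbol.
FOLLOW(<B>): in <H>→<B> q, <B> is followed by q with FIRST {q}. Thus FOLLOW(<B>) = {q}.
FOLLOW(<S>): in <B>→<S>, the suffix after <S> is empty, so FOLLOW(<S>) ⊇ FOLLOW(<B>) = {q}; in <H>→<S> r <H>, <S> is followed by r <H> with FIRST {r}. Thus FOLLOW(<S>) = {$, q, r}.
FOLLOW(<H>): in <S>→<H> q, <H> is followed by q with FIRST {q}; in <B>→<H> q r, <H> is followed by q r with FIRST {q}; in <H>→<S> r <H>, the suffix after <H> is empty (adds nothing new). Thus FOLLOW(<H>) = {q}.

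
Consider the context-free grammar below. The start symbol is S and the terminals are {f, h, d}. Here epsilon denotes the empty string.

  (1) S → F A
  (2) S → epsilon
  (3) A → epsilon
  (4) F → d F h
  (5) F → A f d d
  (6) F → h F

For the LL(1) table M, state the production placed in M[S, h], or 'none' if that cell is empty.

FIRST(A) = {epsilon}
FIRST(F) = {d, f, h}  (via A f d d)
FIRST(S) = {epsilon, d, f, h}  (via F A)
FOLLOW(S) includes $ since S is the start symbol.
FOLLOW(S): S appears on no right-hand side. Thus FOLLOW(S) = {$}.
For S → F A: FIRST(F A) = {d, f, h}, so it goes in M[S, t] for t ∈ {d, f, h}.
For S → epsilon: FIRST(epsilon) = {epsilon}, so it goes in M[S, t] for t ∈ {}; since epsilon ∈ FIRST, also for every t ∈ FOLLOW(S) = {$}.

S → F A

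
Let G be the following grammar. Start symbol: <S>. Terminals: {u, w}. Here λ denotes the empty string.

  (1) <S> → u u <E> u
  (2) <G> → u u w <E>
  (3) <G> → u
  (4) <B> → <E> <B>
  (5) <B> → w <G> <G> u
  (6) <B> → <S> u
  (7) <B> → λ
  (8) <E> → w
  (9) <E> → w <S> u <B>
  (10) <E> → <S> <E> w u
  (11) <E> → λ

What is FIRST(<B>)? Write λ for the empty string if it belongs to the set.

FIRST(<S>) = {u}
FIRST(<G>) = {u}
FIRST(<E>) = {λ, u, w}  (via <S> <E> w u)
FIRST(<B>) = {λ, u, w}  (via <E> <B>, <S> u)

{λ, u, w}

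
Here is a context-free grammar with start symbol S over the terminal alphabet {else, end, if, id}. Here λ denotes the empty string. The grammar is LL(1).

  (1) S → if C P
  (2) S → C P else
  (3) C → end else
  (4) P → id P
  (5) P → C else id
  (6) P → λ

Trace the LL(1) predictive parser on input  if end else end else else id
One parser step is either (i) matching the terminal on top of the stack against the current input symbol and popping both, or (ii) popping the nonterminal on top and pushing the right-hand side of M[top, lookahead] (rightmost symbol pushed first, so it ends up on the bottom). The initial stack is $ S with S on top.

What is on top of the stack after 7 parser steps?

end

     Stack         Input                           Action
  1  $ S           if end else end else else id $  expand S → if C P
  2  $ P C if      if end else end else else id $  match if
  3  $ P C         end else end else else id $     expand C → end else
  4  $ P else end  end else end else else id $     match end
  5  $ P else      else end else else id $         match else
  6  $ P           end else else id $              expand P → C else id
  7  $ id else C   end else else id $              expand C → end else
Stack after step 7: $ id else else end (top = end).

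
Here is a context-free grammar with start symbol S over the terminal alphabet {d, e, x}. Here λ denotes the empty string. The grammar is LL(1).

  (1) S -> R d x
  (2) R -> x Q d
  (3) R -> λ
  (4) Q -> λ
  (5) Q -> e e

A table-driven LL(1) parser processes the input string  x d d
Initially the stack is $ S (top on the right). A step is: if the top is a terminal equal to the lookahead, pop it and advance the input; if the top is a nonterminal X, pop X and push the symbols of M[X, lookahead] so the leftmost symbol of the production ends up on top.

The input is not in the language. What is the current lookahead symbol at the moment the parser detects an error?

     Stack        Input    Action
  1  $ S          x d d $  expand S -> R d x
  2  $ x d R      x d d $  expand R -> x Q d
  3  $ x d d Q x  x d d $  match x
  4  $ x d d Q    d d $    expand Q -> λ
  5  $ x d d      d d $    match d
  6  $ x d        d $      match d
  7  $ x          $        error: top is terminal x but lookahead is $

$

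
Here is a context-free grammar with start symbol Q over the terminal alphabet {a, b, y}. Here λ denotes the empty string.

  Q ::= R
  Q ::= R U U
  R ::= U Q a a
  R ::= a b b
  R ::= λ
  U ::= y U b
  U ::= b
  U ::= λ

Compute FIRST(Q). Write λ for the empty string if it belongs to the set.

FIRST(U) = {λ, b, y}
FIRST(Q) = {λ, a, b, y}  (via R, R U U)
FIRST(R) = {λ, a, b, y}  (via U Q a a)

{λ, a, b, y}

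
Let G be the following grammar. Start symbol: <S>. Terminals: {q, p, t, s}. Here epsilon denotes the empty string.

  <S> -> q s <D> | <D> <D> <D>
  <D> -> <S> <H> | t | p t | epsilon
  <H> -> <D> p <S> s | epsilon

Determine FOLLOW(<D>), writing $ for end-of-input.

FIRST(<S>): from <S>->q s <D> we get {q}; from <S>-><D> <D> <D> we get {epsilon, p, q, t}. So FIRST(<S>) = {epsilon, p, q, t}.
FIRST(<D>): from <D>-><S> <H> we get {epsilon, p, q, t}; from <D>->t we get {t}; from <D>->p t we get {p}; from <D>->epsilon we get {epsilon}. So FIRST(<D>) = {epsilon, p, q, t}.
FIRST(<H>): from <H>-><D> p <S> s we get {p, q, t}; from <H>->epsilon we get {epsilon}. So FIRST(<H>) = {epsilon, p, q, t}.
FOLLOW(<S>) includes $ since <S> is the start symbol.
FOLLOW(<S>): in <D>-><S> <H>, <S> is followed by <H> with FIRST {epsilon, p, q, t}; in <D>-><S> <H>, the suffix after <S> is nullable, so FOLLOW(<S>) ⊇ FOLLOW(<D>) = {$, p, q, s, t}; in <H>-><D> p <S> s, <S> is followed by s with FIRST {s}. Thus FOLLOW(<S>) = {$, p, q, s, t}.
FOLLOW(<D>): in <S>->q s <D>, the suffix after <D> is empty, so FOLLOW(<D>) ⊇ FOLLOW(<S>) = {$, p, q, s, t}; in <S>-><D> <D> <D> (occurrence 1), <D> is followed by <D> <D> with FIRST {epsilon, p, q, t}; in <S>-><D> <D> <D> (occurrence 1), the suffix after <D> is nullable, so FOLLOW(<D>) ⊇ FOLLOW(<S>) = {$, p, q, s, t}; in <S>-><D> <D> <D> (occurrence 2), <D> is followed by <D> with FIRST {epsilon, p, q, t}; in <S>-><D> <D> <D> (occurrence 2), the suffix after <D> is nullable, so FOLLOW(<D>) ⊇ FOLLOW(<S>) = {$, p, q, s, t}; in <S>-><D> <D> <D> (occurrence 3), the suffix after <D> is empty, so FOLLOW(<D>) ⊇ FOLLOW(<S>) = {$, p, q, s, t}; in <H>-><D> p <S> s, <D> is followed by p <S> s with FIRST {p}. Thus FOLLOW(<D>) = {$, p, q, s, t}.
FOLLOW(<H>): in <D>-><S> <H>, the suffix after <H> is empty, so FOLLOW(<H>) ⊇ FOLLOW(<D>) = {$, p, q, s, t}. Thus FOLLOW(<H>) = {$, p, q, s, t}.

{$, p, q, s, t}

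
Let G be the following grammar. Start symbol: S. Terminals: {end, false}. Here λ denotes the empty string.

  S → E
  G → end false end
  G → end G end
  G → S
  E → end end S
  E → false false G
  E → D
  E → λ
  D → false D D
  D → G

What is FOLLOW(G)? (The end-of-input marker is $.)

{$, end, false}

FIRST(S): from S→E we get {λ, end, false}. So FIRST(S) = {λ, end, false}.
FIRST(G): from G→end false end we get {end}; from G→end G end we get {end}; from G→S we get {λ, end, false}. So FIRST(G) = {λ, end, false}.
FIRST(D): from D→false D D we get {false}; from D→G we get {λ, end, false}. So FIRST(D) = {λ, end, false}.
FIRST(E): from E→end end S we get {end}; from E→false false G we get {false}; from E→D we get {λ, end, false}; from E→λ we get {λ}. So FIRST(E) = {λ, end, false}.
FOLLOW(S) includes $ since S is the start symbol.
FOLLOW(S): in G→S, the suffix after S is empty, so FOLLOW(S) ⊇ FOLLOW(G) = {$, end, false}; in E→end end S, the suffix after S is empty, so FOLLOW(S) ⊇ FOLLOW(E) = {$, end, false}. Thus FOLLOW(S) = {$, end, false}.
FOLLOW(E): in S→E, the suffix after E is empty, so FOLLOW(E) ⊇ FOLLOW(S) = {$, end, false}. Thus FOLLOW(E) = {$, end, false}.
FOLLOW(D): in E→D, the suffix after D is empty, so FOLLOW(D) ⊇ FOLLOW(E) = {$, end, false}; in D→false D D (occurrence 1), D is followed by D with FIRST {λ, end, false}; in D→false D D (occurrence 1), the suffix after D is nullable (adds nothing new); in D→false D D (occurrence 2), the suffix after D is empty (adds nothing new). Thus FOLLOW(D) = {$, end, false}.
FOLLOW(G): in G→end G end, G is followed by end with FIRST {end}; in E→false false G, the suffix after G is empty, so FOLLOW(G) ⊇ FOLLOW(E) = {$, end, false}; in D→G, the suffix after G is empty, so FOLLOW(G) ⊇ FOLLOW(D) = {$, end, false}. Thus FOLLOW(G) = {$, end, false}.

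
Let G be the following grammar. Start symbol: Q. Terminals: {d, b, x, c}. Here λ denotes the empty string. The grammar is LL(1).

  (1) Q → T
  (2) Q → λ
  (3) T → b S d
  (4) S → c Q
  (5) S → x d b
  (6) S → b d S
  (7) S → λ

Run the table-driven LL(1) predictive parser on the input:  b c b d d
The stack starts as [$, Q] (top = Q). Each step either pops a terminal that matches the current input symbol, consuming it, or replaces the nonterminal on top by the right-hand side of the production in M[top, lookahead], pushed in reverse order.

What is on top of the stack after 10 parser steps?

      Stack      Input        Action
   1  $ Q        b c b d d $  expand Q → T
   2  $ T        b c b d d $  expand T → b S d
   3  $ d S b    b c b d d $  match b
   4  $ d S      c b d d $    expand S → c Q
   5  $ d Q c    c b d d $    match c
   6  $ d Q      b d d $      expand Q → T
   7  $ d T      b d d $      expand T → b S d
   8  $ d d S b  b d d $      match b
   9  $ d d S    d d $        expand S → λ
  10  $ d d      d d $        match d
Stack after step 10: $ d (top = d).

d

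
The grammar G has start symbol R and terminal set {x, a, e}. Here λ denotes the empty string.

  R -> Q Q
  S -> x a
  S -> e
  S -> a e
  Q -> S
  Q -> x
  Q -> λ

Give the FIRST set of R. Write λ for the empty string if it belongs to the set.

FIRST(S): from S->x a we get {x}; from S->e we get {e}; from S->a e we get {a}. So FIRST(S) = {a, e, x}.
FIRST(Q): from Q->S we get {a, e, x}; from Q->x we get {x}; from Q->λ we get {λ}. So FIRST(Q) = {λ, a, e, x}.
FIRST(R): from R->Q Q we get {λ, a, e, x}. So FIRST(R) = {λ, a, e, x}.

{λ, a, e, x}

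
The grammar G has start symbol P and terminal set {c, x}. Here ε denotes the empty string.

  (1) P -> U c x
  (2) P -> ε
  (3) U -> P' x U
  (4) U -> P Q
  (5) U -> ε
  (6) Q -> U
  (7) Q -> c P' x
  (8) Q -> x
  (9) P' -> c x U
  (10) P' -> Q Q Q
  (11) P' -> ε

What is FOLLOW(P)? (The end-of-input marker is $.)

FIRST(P) = {ε, c, x}  (via U c x)
FIRST(U) = {ε, c, x}  (via P' x U, P Q)
FIRST(Q) = {ε, c, x}  (via U)
FIRST(P') = {ε, c, x}  (via Q Q Q)
FOLLOW(P) includes $ since P is the start symbol.
FOLLOW(P'): in U->P' x U, P' is followed by x U with FIRST {x}; in Q->c P' x, P' is followed by x with FIRST {x}. Thus FOLLOW(P') = {x}.
FOLLOW(P): in U->P Q, P is followed by Q with FIRST {ε, c, x}; in U->P Q, the suffix after P is nullable, so FOLLOW(P) ⊇ FOLLOW(U) = {c, x}. Thus FOLLOW(P) = {$, c, x}.
FOLLOW(U): in P->U c x, U is followed by c x with FIRST {c}; in U->P' x U, the suffix after U is empty (adds nothing new); in Q->U, the suffix after U is empty, so FOLLOW(U) ⊇ FOLLOW(Q) = {c, x}; in P'->c x U, the suffix after U is empty, so FOLLOW(U) ⊇ FOLLOW(P') = {x}. Thus FOLLOW(U) = {c, x}.
FOLLOW(Q): in U->P Q, the suffix after Q is empty, so FOLLOW(Q) ⊇ FOLLOW(U) = {c, x}; in P'->Q Q Q (occurrence 1), Q is followed by Q Q with FIRST {ε, c, x}; in P'->Q Q Q (occurrence 1), the suffix after Q is nullable, so FOLLOW(Q) ⊇ FOLLOW(P') = {x}; in P'->Q Q Q (occurrence 2), Q is followed by Q with FIRST {ε, c, x}; in P'->Q Q Q (occurrence 2), the suffix after Q is nullable, so FOLLOW(Q) ⊇ FOLLOW(P') = {x}; in P'->Q Q Q (occurrence 3), the suffix after Q is empty, so FOLLOW(Q) ⊇ FOLLOW(P') = {x}. Thus FOLLOW(Q) = {c, x}.

{$, c, x}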